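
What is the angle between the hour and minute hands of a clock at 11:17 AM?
Hour hand position: 11 x 30 + 17 x 0.5 = 338.5 degrees
Minute hand position: 17 x 6 = 102 degrees
Difference: |338.5 - 102| = 236.5 degrees
Since 236.5 > 180, the smaller angle is 360 - 236.5 = 123.5 degrees

Final answer: 123.5 degrees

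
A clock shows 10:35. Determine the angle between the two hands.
Hour hand position: 10 x 30 + 35 x 0.5 = 317.5 degrees
Minute hand position: 35 x 6 = 210 degrees
Difference: |317.5 - 210| = 107.5 degrees
The angle between the hands is 107.5 degrees

Final answer: 107.5 degrees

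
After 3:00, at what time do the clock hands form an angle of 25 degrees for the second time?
At t minutes past 3:00, the hour hand is at 30 x 3 + 0.5t degrees and the minute hand is at 6t degrees.
The smaller angle between them is 25 degrees when |30H - 5.5t| = 25 or |30H - 5.5t| = 335.
With H = 3, solve 30 x 3 - 5.5t = +/- target for each target:
  t = (30 x 3 - 25) / 5.5 = 11.82
  t = (30 x 3 + 25) / 5.5 = 20.91
  t = (30 x 3 - 335) / 5.5 = -44.55 (outside (0, 60))
  t = (30 x 3 + 335) / 5.5 = 77.27 (outside (0, 60))
Valid solutions in (0, 60): {11.82, 20.91} minutes.
The second occurrence is t = 20.91 minutes.
The hands form a 25-degree angle at 20.91 minutes past 3:00.

Final answer: 20.91 minutes past 3:00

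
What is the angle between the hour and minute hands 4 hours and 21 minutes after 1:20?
First find the time 4 hours and 21 minutes after 1:20.
Total minutes: 1 x 60 + 20 + 4 x 60 + 21 = 341.
341 mod 720 = 341 minutes = 5:41.
Now compute the angle at 5:41:
Hour hand: 5 x 30 + 41 x 0.5 = 170.5 degrees
Minute hand: 41 x 6 = 246 degrees
Difference: |170.5 - 246| = 75.5 degrees
The angle is 75.5 degrees

Final answer: 75.5 degrees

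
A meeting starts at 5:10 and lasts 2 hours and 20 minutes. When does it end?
Starting time: 5:10
Adding 20 minutes to 10 minutes: 10 + 20 = 30 minutes
Adding 2 hours: 5 + 2 = 7
Final time: 7:30

Final answer: 7:30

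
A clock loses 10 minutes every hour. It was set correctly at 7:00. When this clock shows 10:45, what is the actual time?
For every 60 true minutes, the faulty clock advances 50 minutes, so 1 faulty-clock minute corresponds to 60/50 true minutes.
From 7:00 to 10:45 on the faulty dial is 225 minutes.
True elapsed: 225 x 60/50 = 270 minutes = 4 hours and 30 minutes.
True time: 7:00 + 4 hours and 30 minutes = 11:30.

Final answer: 11:30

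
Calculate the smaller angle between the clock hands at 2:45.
Hour hand position: 2 x 30 + 45 x 0.5 = 82.5 degrees
Minute hand position: 45 x 6 = 270 degrees
Difference: |82.5 - 270| = 187.5 degrees
Since 187.5 > 180, the smaller angle is 360 - 187.5 = 172.5 degrees

Final answer: 172.5 degrees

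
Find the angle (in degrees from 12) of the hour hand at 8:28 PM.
The hour hand moves 30 degrees per hour and 0.5 degrees per minute.
At 8:28: (8) x 30 + 28 x 0.5 = 240 + 14 = 254 degrees

Final answer: 254 degrees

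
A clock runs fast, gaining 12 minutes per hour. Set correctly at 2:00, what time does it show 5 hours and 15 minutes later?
For every 60 true minutes, the faulty clock advances 60 + 12 = 72 minutes.
True elapsed: 5 hours and 15 minutes = 315 minutes.
Faulty clock advances: 315 x 72/60 = 378 minutes (drift: 63 minutes ahead).
Shown time: 2:00 + 378 minutes = 8:18.

Final answer: 8:18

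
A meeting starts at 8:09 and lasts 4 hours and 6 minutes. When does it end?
Starting time: 8:09
Adding 6 minutes to 9 minutes: 9 + 6 = 15 minutes
Adding 4 hours: 8 + 4 = 12
Final time: 12:15

Final answer: 12:15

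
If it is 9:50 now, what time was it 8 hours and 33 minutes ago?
Starting time: 9:50 = 590 total minutes past 12:00
Subtracting: 8 hours and 33 minutes = 513 minutes
590 - 513 = 77 minutes
= 1 hour and 17 minutes past 12:00 = 1:17

Final answer: 1:17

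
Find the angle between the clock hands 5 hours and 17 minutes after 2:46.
First find the time 5 hours and 17 minutes after 2:46.
Total minutes: 2 x 60 + 46 + 5 x 60 + 17 = 483.
483 mod 720 = 483 minutes = 8:03.
Now compute the angle at 8:03:
Hour hand: 8 x 30 + 3 x 0.5 = 241.5 degrees
Minute hand: 3 x 6 = 18 degrees
Difference: |241.5 - 18| = 223.5 degrees
Smaller angle: 360 - 223.5 = 136.5 degrees

Final answer: 136.5 degrees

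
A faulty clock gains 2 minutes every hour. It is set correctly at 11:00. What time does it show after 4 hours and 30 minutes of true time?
For every 60 true minutes, the faulty clock advances 60 + 2 = 62 minutes.
True elapsed: 4 hours and 30 minutes = 270 minutes.
Faulty clock advances: 270 x 62/60 = 279 minutes (drift: 9 minutes ahead).
Shown time: 11:00 + 279 minutes = 3:39.

Final answer: 3:39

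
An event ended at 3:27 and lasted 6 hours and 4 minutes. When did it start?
Starting time: 3:27 = 207 total minutes past 12:00
Subtracting: 6 hours and 4 minutes = 364 minutes
207 - 364 = -157 (negative, add 12 hours = 720) = 563 minutes
= 9 hours and 23 minutes past 12:00 = 9:23

Final answer: 9:23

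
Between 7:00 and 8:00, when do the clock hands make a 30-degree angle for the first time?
At t minutes past 7:00, the hour hand is at 30 x 7 + 0.5t degrees and the minute hand is at 6t degrees.
The smaller angle between them is 30 degrees when |30H - 5.5t| = 30 or |30H - 5.5t| = 330.
With H = 7, solve 30 x 7 - 5.5t = +/- target for each target:
  t = (30 x 7 - 30) / 5.5 = 32.73
  t = (30 x 7 + 30) / 5.5 = 43.64
  t = (30 x 7 - 330) / 5.5 = -21.82 (outside (0, 60))
  t = (30 x 7 + 330) / 5.5 = 98.18 (outside (0, 60))
Valid solutions in (0, 60): {32.73, 43.64} minutes.
The first occurrence is t = 32.73 minutes.
The hands form a 30-degree angle at 32.73 minutes past 7:00.

Final answer: 32.73 minutes past 7:00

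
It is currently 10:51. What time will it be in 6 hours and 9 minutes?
Starting time: 10:51
Adding 9 minutes to 51 minutes: 51 + 9 = 60 minutes = 1 hour
Adding 6 hours: 10 + 6 + 1 (carry) = 17 - 12 = 5
Final time: 5:00

Final answer: 5:00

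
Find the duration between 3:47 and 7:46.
From 3:47 to 7:46:
(7 x 60 + 46) - (3 x 60 + 47) = 466 - 227 = 239 minutes
= 3 hours and 59 minutes

Final answer: 3 hours and 59 minutes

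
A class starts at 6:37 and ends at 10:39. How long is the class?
From 6:37 to 10:39:
(10 x 60 + 39) - (6 x 60 + 37) = 639 - 397 = 242 minutes
= 4 hours and 2 minutes

Final answer: 4 hours and 2 minutes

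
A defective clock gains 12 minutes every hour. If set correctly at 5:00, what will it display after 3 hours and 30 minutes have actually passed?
For every 60 true minutes, the faulty clock advances 60 + 12 = 72 minutes.
True elapsed: 3 hours and 30 minutes = 210 minutes.
Faulty clock advances: 210 x 72/60 = 252 minutes (drift: 42 minutes ahead).
Shown time: 5:00 + 252 minutes = 9:12.

Final answer: 9:12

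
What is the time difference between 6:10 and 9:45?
From 6:10 to 9:45:
(9 x 60 + 45) - (6 x 60 + 10) = 585 - 370 = 215 minutes
= 3 hours and 35 minutes

Final answer: 3 hours and 35 minutes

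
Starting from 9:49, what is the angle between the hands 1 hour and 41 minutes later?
First find the time 1 hour and 41 minutes after 9:49.
Total minutes: 9 x 60 + 49 + 1 x 60 + 41 = 690.
690 mod 720 = 690 minutes = 11:30.
Now compute the angle at 11:30:
Hour hand: 11 x 30 + 30 x 0.5 = 345 degrees
Minute hand: 30 x 6 = 180 degrees
Difference: |345 - 180| = 165 degrees
The angle is 165 degrees

Final answer: 165 degrees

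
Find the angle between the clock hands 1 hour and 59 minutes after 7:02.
First find the time 1 hour and 59 minutes after 7:02.
Total minutes: 7 x 60 + 2 + 1 x 60 + 59 = 541.
541 mod 720 = 541 minutes = 9:01.
Now compute the angle at 9:01:
Hour hand: 9 x 30 + 1 x 0.5 = 270.5 degrees
Minute hand: 1 x 6 = 6 degrees
Difference: |270.5 - 6| = 264.5 degrees
Smaller angle: 360 - 264.5 = 95.5 degrees

Final answer: 95.5 degrees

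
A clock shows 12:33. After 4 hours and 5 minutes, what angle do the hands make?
First find the time 4 hours and 5 minutes after 12:33.
Total minutes: 12 x 60 + 33 + 4 x 60 + 5 = 998.
998 mod 720 = 278 minutes = 4:38.
Now compute the angle at 4:38:
Hour hand: 4 x 30 + 38 x 0.5 = 139 degrees
Minute hand: 38 x 6 = 228 degrees
Difference: |139 - 228| = 89 degrees
The angle is 89 degrees

Final answer: 89 degrees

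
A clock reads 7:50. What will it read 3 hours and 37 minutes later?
Starting time: 7:50
Adding 37 minutes to 50 minutes: 50 + 37 = 87 minutes = 1 hour and 27 minutes
Adding 3 hours: 7 + 3 + 1 (carry) = 11
Final time: 11:27

Final answer: 11:27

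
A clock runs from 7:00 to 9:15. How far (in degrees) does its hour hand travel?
The hour hand moves 0.5 degrees per minute.
Time elapsed: 9:15 - 7:00 = 135 minutes
Angular displacement: 135 x 0.5 = 67.5 degrees

Final answer: 67.5 degrees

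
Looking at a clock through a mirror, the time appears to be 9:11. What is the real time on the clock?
Reflection across the vertical (12-6) axis maps a hand at angle A degrees to (360 - A) degrees, which sends a reading of T minutes past 12:00 to (720 - T) minutes past 12:00.
Mirror reads 9:11 = 551 minutes past 12:00.
Actual time: (720 - 551) mod 720 = 169 minutes = 2:49.

Final answer: 2:49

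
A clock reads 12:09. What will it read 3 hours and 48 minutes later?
Starting time: 12:09
Adding 48 minutes to 9 minutes: 9 + 48 = 57 minutes
Adding 3 hours: 12 + 3 = 15 - 12 = 3
Final time: 3:57

Final answer: 3:57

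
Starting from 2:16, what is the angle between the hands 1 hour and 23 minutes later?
First find the time 1 hour and 23 minutes after 2:16.
Total minutes: 2 x 60 + 16 + 1 x 60 + 23 = 219.
219 mod 720 = 219 minutes = 3:39.
Now compute the angle at 3:39:
Hour hand: 3 x 30 + 39 x 0.5 = 109.5 degrees
Minute hand: 39 x 6 = 234 degrees
Difference: |109.5 - 234| = 124.5 degrees
The angle is 124.5 degrees

Final answer: 124.5 degrees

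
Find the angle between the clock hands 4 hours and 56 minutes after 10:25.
First find the time 4 hours and 56 minutes after 10:25.
Total minutes: 10 x 60 + 25 + 4 x 60 + 56 = 921.
921 mod 720 = 201 minutes = 3:21.
Now compute the angle at 3:21:
Hour hand: 3 x 30 + 21 x 0.5 = 100.5 degrees
Minute hand: 21 x 6 = 126 degrees
Difference: |100.5 - 126| = 25.5 degrees
The angle is 25.5 degrees

Final answer: 25.5 degrees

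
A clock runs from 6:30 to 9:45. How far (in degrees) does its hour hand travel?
The hour hand moves 0.5 degrees per minute.
Time elapsed: 9:45 - 6:30 = 195 minutes
Angular displacement: 195 x 0.5 = 97.5 degrees

Final answer: 97.5 degrees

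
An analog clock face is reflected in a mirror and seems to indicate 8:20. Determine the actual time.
Reflection across the vertical (12-6) axis maps a hand at angle A degrees to (360 - A) degrees, which sends a reading of T minutes past 12:00 to (720 - T) minutes past 12:00.
Mirror reads 8:20 = 500 minutes past 12:00.
Actual time: (720 - 500) mod 720 = 220 minutes = 3:40.

Final answer: 3:40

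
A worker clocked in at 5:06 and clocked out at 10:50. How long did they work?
From 5:06 to 10:50:
(10 x 60 + 50) - (5 x 60 + 6) = 650 - 306 = 344 minutes
= 5 hours and 44 minutes

Final answer: 5 hours and 44 minutes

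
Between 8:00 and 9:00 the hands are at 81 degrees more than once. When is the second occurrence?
At t minutes past 8:00, the hour hand is at 30 x 8 + 0.5t degrees and the minute hand is at 6t degrees.
The smaller angle between them is 81 degrees when |30H - 5.5t| = 81 or |30H - 5.5t| = 279.
With H = 8, solve 30 x 8 - 5.5t = +/- target for each target:
  t = (30 x 8 - 81) / 5.5 = 28.91
  t = (30 x 8 + 81) / 5.5 = 58.36
  t = (30 x 8 - 279) / 5.5 = -7.09 (outside (0, 60))
  t = (30 x 8 + 279) / 5.5 = 94.36 (outside (0, 60))
Valid solutions in (0, 60): {28.91, 58.36} minutes.
The second occurrence is t = 58.36 minutes.
The hands form a 81-degree angle at 58.36 minutes past 8:00.

Final answer: 58.36 minutes past 8:00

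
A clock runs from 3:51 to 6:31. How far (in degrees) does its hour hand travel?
The hour hand moves 0.5 degrees per minute.
Time elapsed: 6:31 - 3:51 = 160 minutes
Angular displacement: 160 x 0.5 = 80 degrees

Final answer: 80 degrees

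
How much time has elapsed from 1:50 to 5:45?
From 1:50 to 5:45:
(5 x 60 + 45) - (1 x 60 + 50) = 345 - 110 = 235 minutes
= 3 hours and 55 minutes

Final answer: 3 hours and 55 minutes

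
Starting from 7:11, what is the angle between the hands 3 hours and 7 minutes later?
First find the time 3 hours and 7 minutes after 7:11.
Total minutes: 7 x 60 + 11 + 3 x 60 + 7 = 618.
618 mod 720 = 618 minutes = 10:18.
Now compute the angle at 10:18:
Hour hand: 10 x 30 + 18 x 0.5 = 309 degrees
Minute hand: 18 x 6 = 108 degrees
Difference: |309 - 108| = 201 degrees
Smaller angle: 360 - 201 = 159 degrees

Final answer: 159 degrees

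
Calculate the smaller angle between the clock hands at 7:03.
Hour hand position: 7 x 30 + 3 x 0.5 = 211.5 degrees
Minute hand position: 3 x 6 = 18 degrees
Difference: |211.5 - 18| = 193.5 degrees
Since 193.5 > 180, the smaller angle is 360 - 193.5 = 166.5 degrees

Final answer: 166.5 degrees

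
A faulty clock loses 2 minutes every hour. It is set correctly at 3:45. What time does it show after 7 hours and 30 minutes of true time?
For every 60 true minutes, the faulty clock advances 60 - 2 = 58 minutes.
True elapsed: 7 hours and 30 minutes = 450 minutes.
Faulty clock advances: 450 x 58/60 = 435 minutes (drift: 15 minutes behind).
Shown time: 3:45 + 435 minutes = 11:00.

Final answer: 11:00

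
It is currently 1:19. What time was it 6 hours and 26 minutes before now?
Starting time: 1:19 = 79 total minutes past 12:00
Subtracting: 6 hours and 26 minutes = 386 minutes
79 - 386 = -307 (negative, add 12 hours = 720) = 413 minutes
= 6 hours and 53 minutes past 12:00 = 6:53

Final answer: 6:53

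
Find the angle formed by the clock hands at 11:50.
Hour hand position: 11 x 30 + 50 x 0.5 = 355 degrees
Minute hand position: 50 x 6 = 300 degrees
Difference: |355 - 300| = 55 degrees
The angle between the hands is 55 degrees

Final answer: 55 degrees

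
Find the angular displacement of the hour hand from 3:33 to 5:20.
The hour hand moves 0.5 degrees per minute.
Time elapsed: 5:20 - 3:33 = 107 minutes
Angular displacement: 107 x 0.5 = 53.5 degrees

Final answer: 53.5 degrees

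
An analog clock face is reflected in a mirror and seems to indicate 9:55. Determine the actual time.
Reflection across the vertical (12-6) axis maps a hand at angle A degrees to (360 - A) degrees, which sends a reading of T minutes past 12:00 to (720 - T) minutes past 12:00.
Mirror reads 9:55 = 595 minutes past 12:00.
Actual time: (720 - 595) mod 720 = 125 minutes = 2:05.

Final answer: 2:05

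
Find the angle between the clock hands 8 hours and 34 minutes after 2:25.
First find the time 8 hours and 34 minutes after 2:25.
Total minutes: 2 x 60 + 25 + 8 x 60 + 34 = 659.
659 mod 720 = 659 minutes = 10:59.
Now compute the angle at 10:59:
Hour hand: 10 x 30 + 59 x 0.5 = 329.5 degrees
Minute hand: 59 x 6 = 354 degrees
Difference: |329.5 - 354| = 24.5 degrees
The angle is 24.5 degrees

Final answer: 24.5 degrees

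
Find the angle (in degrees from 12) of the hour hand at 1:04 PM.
The hour hand moves 30 degrees per hour and 0.5 degrees per minute.
At 1:04: (1) x 30 + 4 x 0.5 = 30 + 2 = 32 degrees

Final answer: 32 degrees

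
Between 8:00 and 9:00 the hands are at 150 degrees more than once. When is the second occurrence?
At t minutes past 8:00, the hour hand is at 30 x 8 + 0.5t degrees and the minute hand is at 6t degrees.
The smaller angle between them is 150 degrees when |30H - 5.5t| = 150 or |30H - 5.5t| = 210.
With H = 8, solve 30 x 8 - 5.5t = +/- target for each target:
  t = (30 x 8 - 150) / 5.5 = 16.36
  t = (30 x 8 + 150) / 5.5 = 70.91 (outside (0, 60))
  t = (30 x 8 - 210) / 5.5 = 5.45
  t = (30 x 8 + 210) / 5.5 = 81.82 (outside (0, 60))
Valid solutions in (0, 60): {5.45, 16.36} minutes.
The second occurrence is t = 16.36 minutes.
The hands form a 150-degree angle at 16.36 minutes past 8:00.

Final answer: 16.36 minutes past 8:00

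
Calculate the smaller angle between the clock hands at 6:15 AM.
Hour hand position: 6 x 30 + 15 x 0.5 = 187.5 degrees
Minute hand position: 15 x 6 = 90 degrees
Difference: |187.5 - 90| = 97.5 degrees
The angle between the hands is 97.5 degrees

Final answer: 97.5 degrees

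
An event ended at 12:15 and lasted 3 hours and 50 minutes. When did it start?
Starting time: 12:15 = 15 total minutes past 12:00
Subtracting: 3 hours and 50 minutes = 230 minutes
15 - 230 = -215 (negative, add 12 hours = 720) = 505 minutes
= 8 hours and 25 minutes past 12:00 = 8:25

Final answer: 8:25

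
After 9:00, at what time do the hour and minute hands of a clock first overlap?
The minute hand gains 5.5 degrees per minute on the hour hand.
At 9:00, the hour hand is at 270 degrees and the minute hand is at 0 degrees.
The gap is 270 degrees. Time to close: 270/5.5 = 60 x 9/11 = 49.09 minutes.
The hands overlap at 49.09 minutes past 9:00.

Final answer: 49.09 minutes past 9:00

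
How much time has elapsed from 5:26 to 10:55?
From 5:26 to 10:55:
(10 x 60 + 55) - (5 x 60 + 26) = 655 - 326 = 329 minutes
= 5 hours and 29 minutes

Final answer: 5 hours and 29 minutes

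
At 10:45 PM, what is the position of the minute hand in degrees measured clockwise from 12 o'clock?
The minute hand moves 6 degrees per minute.
At 10:45: 45 x 6 = 270 degrees

Final answer: 270 degrees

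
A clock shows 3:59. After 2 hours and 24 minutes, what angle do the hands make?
First find the time 2 hours and 24 minutes after 3:59.
Total minutes: 3 x 60 + 59 + 2 x 60 + 24 = 383.
383 mod 720 = 383 minutes = 6:23.
Now compute the angle at 6:23:
Hour hand: 6 x 30 + 23 x 0.5 = 191.5 degrees
Minute hand: 23 x 6 = 138 degrees
Difference: |191.5 - 138| = 53.5 degrees
The angle is 53.5 degrees

Final answer: 53.5 degrees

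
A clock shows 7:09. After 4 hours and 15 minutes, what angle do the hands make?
First find the time 4 hours and 15 minutes after 7:09.
Total minutes: 7 x 60 + 9 + 4 x 60 + 15 = 684.
684 mod 720 = 684 minutes = 11:24.
Now compute the angle at 11:24:
Hour hand: 11 x 30 + 24 x 0.5 = 342 degrees
Minute hand: 24 x 6 = 144 degrees
Difference: |342 - 144| = 198 degrees
Smaller angle: 360 - 198 = 162 degrees

Final answer: 162 degrees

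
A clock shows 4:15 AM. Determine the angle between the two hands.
Hour hand position: 4 x 30 + 15 x 0.5 = 127.5 degrees
Minute hand position: 15 x 6 = 90 degrees
Difference: |127.5 - 90| = 37.5 degrees
The angle between the hands is 37.5 degrees

Final answer: 37.5 degrees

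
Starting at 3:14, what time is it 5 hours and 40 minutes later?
Starting time: 3:14
Adding 40 minutes to 14 minutes: 14 + 40 = 54 minutes
Adding 5 hours: 3 + 5 = 8
Final time: 8:54

Final answer: 8:54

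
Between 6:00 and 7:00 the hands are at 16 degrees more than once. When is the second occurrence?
At t minutes past 6:00, the hour hand is at 30 x 6 + 0.5t degrees and the minute hand is at 6t degrees.
The smaller angle between them is 16 degrees when |30H - 5.5t| = 16 or |30H - 5.5t| = 344.
With H = 6, solve 30 x 6 - 5.5t = +/- target for each target:
  t = (30 x 6 - 16) / 5.5 = 29.82
  t = (30 x 6 + 16) / 5.5 = 35.64
  t = (30 x 6 - 344) / 5.5 = -29.82 (outside (0, 60))
  t = (30 x 6 + 344) / 5.5 = 95.27 (outside (0, 60))
Valid solutions in (0, 60): {29.82, 35.64} minutes.
The second occurrence is t = 35.64 minutes.
The hands form a 16-degree angle at 35.64 minutes past 6:00.

Final answer: 35.64 minutes past 6:00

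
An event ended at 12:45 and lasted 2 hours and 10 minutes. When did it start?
Starting time: 12:45 = 45 total minutes past 12:00
Subtracting: 2 hours and 10 minutes = 130 minutes
45 - 130 = -85 (negative, add 12 hours = 720) = 635 minutes
= 10 hours and 35 minutes past 12:00 = 10:35

Final answer: 10:35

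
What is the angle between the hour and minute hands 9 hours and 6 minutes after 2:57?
First find the time 9 hours and 6 minutes after 2:57.
Total minutes: 2 x 60 + 57 + 9 x 60 + 6 = 723.
723 mod 720 = 3 minutes = 12:03.
Now compute the angle at 12:03:
Hour hand: 0 x 30 + 3 x 0.5 = 1.5 degrees
Minute hand: 3 x 6 = 18 degrees
Difference: |1.5 - 18| = 16.5 degrees
The angle is 16.5 degrees

Final answer: 16.5 degrees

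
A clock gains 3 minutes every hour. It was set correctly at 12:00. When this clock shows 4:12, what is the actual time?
For every 60 true minutes, the faulty clock advances 63 minutes, so 1 faulty-clock minute corresponds to 60/63 true minutes.
From 12:00 to 4:12 on the faulty dial is 252 minutes.
True elapsed: 252 x 60/63 = 240 minutes = 4 hours.
True time: 12:00 + 4 hours = 4:00.

Final answer: 4:00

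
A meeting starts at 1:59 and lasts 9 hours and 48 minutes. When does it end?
Starting time: 1:59
Adding 48 minutes to 59 minutes: 59 + 48 = 107 minutes = 1 hour and 47 minutes
Adding 9 hours: 1 + 9 + 1 (carry) = 11
Final time: 11:47

Final answer: 11:47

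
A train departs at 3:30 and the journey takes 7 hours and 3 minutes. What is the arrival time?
Starting time: 3:30
Adding 3 minutes to 30 minutes: 30 + 3 = 33 minutes
Adding 7 hours: 3 + 7 = 10
Final time: 10:33

Final answer: 10:33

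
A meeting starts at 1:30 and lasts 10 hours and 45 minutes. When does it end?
Starting time: 1:30
Adding 45 minutes to 30 minutes: 30 + 45 = 75 minutes = 1 hour and 15 minutes
Adding 10 hours: 1 + 10 + 1 (carry) = 12
Final time: 12:15

Final answer: 12:15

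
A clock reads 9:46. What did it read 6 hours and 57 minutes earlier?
Starting time: 9:46 = 586 total minutes past 12:00
Subtracting: 6 hours and 57 minutes = 417 minutes
586 - 417 = 169 minutes
= 2 hours and 49 minutes past 12:00 = 2:49

Final answer: 2:49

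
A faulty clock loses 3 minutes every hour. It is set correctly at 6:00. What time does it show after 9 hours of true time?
For every 60 true minutes, the faulty clock advances 60 - 3 = 57 minutes.
True elapsed: 9 hours = 540 minutes.
Faulty clock advances: 540 x 57/60 = 513 minutes (drift: 27 minutes behind).
Shown time: 6:00 + 513 minutes = 2:33.

Final answer: 2:33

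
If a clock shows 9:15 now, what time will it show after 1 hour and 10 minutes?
Starting time: 9:15
Adding 10 minutes to 15 minutes: 15 + 10 = 25 minutes
Adding 1 hour: 9 + 1 = 10
Final time: 10:25

Final answer: 10:25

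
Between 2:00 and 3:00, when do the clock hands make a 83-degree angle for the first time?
At t minutes past 2:00, the hour hand is at 30 x 2 + 0.5t degrees and the minute hand is at 6t degrees.
The smaller angle between them is 83 degrees when |30H - 5.5t| = 83 or |30H - 5.5t| = 277.
With H = 2, solve 30 x 2 - 5.5t = +/- target for each target:
  t = (30 x 2 - 83) / 5.5 = -4.18 (outside (0, 60))
  t = (30 x 2 + 83) / 5.5 = 26
  t = (30 x 2 - 277) / 5.5 = -39.45 (outside (0, 60))
  t = (30 x 2 + 277) / 5.5 = 61.27 (outside (0, 60))
Valid solutions in (0, 60): {26} minutes.
The first occurrence is t = 26 minutes.
The hands form a 83-degree angle at 26 minutes past 2:00.

Final answer: 26 minutes past 2:00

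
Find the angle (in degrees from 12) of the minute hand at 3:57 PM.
The minute hand moves 6 degrees per minute.
At 3:57: 57 x 6 = 342 degrees

Final answer: 342 degrees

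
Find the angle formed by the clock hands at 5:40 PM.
Hour hand position: 5 x 30 + 40 x 0.5 = 170 degrees
Minute hand position: 40 x 6 = 240 degrees
Difference: |170 - 240| = 70 degrees
The angle between the hands is 70 degrees

Final answer: 70 degrees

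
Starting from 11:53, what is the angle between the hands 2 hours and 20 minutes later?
First find the time 2 hours and 20 minutes after 11:53.
Total minutes: 11 x 60 + 53 + 2 x 60 + 20 = 853.
853 mod 720 = 133 minutes = 2:13.
Now compute the angle at 2:13:
Hour hand: 2 x 30 + 13 x 0.5 = 66.5 degrees
Minute hand: 13 x 6 = 78 degrees
Difference: |66.5 - 78| = 11.5 degrees
The angle is 11.5 degrees

Final answer: 11.5 degrees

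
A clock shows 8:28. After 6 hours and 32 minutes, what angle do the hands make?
First find the time 6 hours and 32 minutes after 8:28.
Total minutes: 8 x 60 + 28 + 6 x 60 + 32 = 900.
900 mod 720 = 180 minutes = 3:00.
Now compute the angle at 3:00:
Hour hand: 3 x 30 + 0 x 0.5 = 90 degrees
Minute hand: 0 x 6 = 0 degrees
Difference: |90 - 0| = 90 degrees
The angle is 90 degrees

Final answer: 90 degrees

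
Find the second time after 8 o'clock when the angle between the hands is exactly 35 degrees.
At t minutes past 8:00, the hour hand is at 30 x 8 + 0.5t degrees and the minute hand is at 6t degrees.
The smaller angle between them is 35 degrees when |30H - 5.5t| = 35 or |30H - 5.5t| = 325.
With H = 8, solve 30 x 8 - 5.5t = +/- target for each target:
  t = (30 x 8 - 35) / 5.5 = 37.27
  t = (30 x 8 + 35) / 5.5 = 50
  t = (30 x 8 - 325) / 5.5 = -15.45 (outside (0, 60))
  t = (30 x 8 + 325) / 5.5 = 102.73 (outside (0, 60))
Valid solutions in (0, 60): {37.27, 50} minutes.
The second occurrence is t = 50 minutes.
The hands form a 35-degree angle at 50 minutes past 8:00.

Final answer: 50 minutes past 8:00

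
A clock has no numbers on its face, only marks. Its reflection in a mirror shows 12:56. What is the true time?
Reflection across the vertical (12-6) axis maps a hand at angle A degrees to (360 - A) degrees, which sends a reading of T minutes past 12:00 to (720 - T) minutes past 12:00.
Mirror reads 12:56 = 56 minutes past 12:00.
Actual time: (720 - 56) mod 720 = 664 minutes = 11:04.

Final answer: 11:04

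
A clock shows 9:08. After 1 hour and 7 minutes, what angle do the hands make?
First find the time 1 hour and 7 minutes after 9:08.
Total minutes: 9 x 60 + 8 + 1 x 60 + 7 = 615.
615 mod 720 = 615 minutes = 10:15.
Now compute the angle at 10:15:
Hour hand: 10 x 30 + 15 x 0.5 = 307.5 degrees
Minute hand: 15 x 6 = 90 degrees
Difference: |307.5 - 90| = 217.5 degrees
Smaller angle: 360 - 217.5 = 142.5 degrees

Final answer: 142.5 degrees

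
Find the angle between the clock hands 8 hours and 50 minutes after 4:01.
First find the time 8 hours and 50 minutes after 4:01.
Total minutes: 4 x 60 + 1 + 8 x 60 + 50 = 771.
771 mod 720 = 51 minutes = 12:51.
Now compute the angle at 12:51:
Hour hand: 0 x 30 + 51 x 0.5 = 25.5 degrees
Minute hand: 51 x 6 = 306 degrees
Difference: |25.5 - 306| = 280.5 degrees
Smaller angle: 360 - 280.5 = 79.5 degrees

Final answer: 79.5 degrees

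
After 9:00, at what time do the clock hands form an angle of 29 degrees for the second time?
At t minutes past 9:00, the hour hand is at 30 x 9 + 0.5t degrees and the minute hand is at 6t degrees.
The smaller angle between them is 29 degrees when |30H - 5.5t| = 29 or |30H - 5.5t| = 331.
With H = 9, solve 30 x 9 - 5.5t = +/- target for each target:
  t = (30 x 9 - 29) / 5.5 = 43.82
  t = (30 x 9 + 29) / 5.5 = 54.36
  t = (30 x 9 - 331) / 5.5 = -11.09 (outside (0, 60))
  t = (30 x 9 + 331) / 5.5 = 109.27 (outside (0, 60))
Valid solutions in (0, 60): {43.82, 54.36} minutes.
The second occurrence is t = 54.36 minutes.
The hands form a 29-degree angle at 54.36 minutes past 9:00.

Final answer: 54.36 minutes past 9:00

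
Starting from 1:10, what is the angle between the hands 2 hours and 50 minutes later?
First find the time 2 hours and 50 minutes after 1:10.
Total minutes: 1 x 60 + 10 + 2 x 60 + 50 = 240.
240 mod 720 = 240 minutes = 4:00.
Now compute the angle at 4:00:
Hour hand: 4 x 30 + 0 x 0.5 = 120 degrees
Minute hand: 0 x 6 = 0 degrees
Difference: |120 - 0| = 120 degrees
The angle is 120 degrees

Final answer: 120 degrees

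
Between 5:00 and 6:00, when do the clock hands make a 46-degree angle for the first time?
At t minutes past 5:00, the hour hand is at 30 x 5 + 0.5t degrees and the minute hand is at 6t degrees.
The smaller angle between them is 46 degrees when |30H - 5.5t| = 46 or |30H - 5.5t| = 314.
With H = 5, solve 30 x 5 - 5.5t = +/- target for each target:
  t = (30 x 5 - 46) / 5.5 = 18.91
  t = (30 x 5 + 46) / 5.5 = 35.64
  t = (30 x 5 - 314) / 5.5 = -29.82 (outside (0, 60))
  t = (30 x 5 + 314) / 5.5 = 84.36 (outside (0, 60))
Valid solutions in (0, 60): {18.91, 35.64} minutes.
The first occurrence is t = 18.91 minutes.
The hands form a 46-degree angle at 18.91 minutes past 5:00.

Final answer: 18.91 minutes past 5:00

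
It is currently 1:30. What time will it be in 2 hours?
Starting time: 1:30
Adding 0 minutes to 30 minutes: 30 + 0 = 30 minutes
Adding 2 hours: 1 + 2 = 3
Final time: 3:30

Final answer: 3:30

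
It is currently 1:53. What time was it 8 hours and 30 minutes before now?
Starting time: 1:53 = 113 total minutes past 12:00
Subtracting: 8 hours and 30 minutes = 510 minutes
113 - 510 = -397 (negative, add 12 hours = 720) = 323 minutes
= 5 hours and 23 minutes past 12:00 = 5:23

Final answer: 5:23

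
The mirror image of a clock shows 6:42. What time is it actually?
Reflection across the vertical (12-6) axis maps a hand at angle A degrees to (360 - A) degrees, which sends a reading of T minutes past 12:00 to (720 - T) minutes past 12:00.
Mirror reads 6:42 = 402 minutes past 12:00.
Actual time: (720 - 402) mod 720 = 318 minutes = 5:18.

Final answer: 5:18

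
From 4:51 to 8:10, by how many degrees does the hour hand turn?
The hour hand moves 0.5 degrees per minute.
Time elapsed: 8:10 - 4:51 = 199 minutes
Angular displacement: 199 x 0.5 = 99.5 degrees

Final answer: 99.5 degrees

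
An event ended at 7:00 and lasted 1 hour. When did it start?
Starting time: 7:00 = 420 total minutes past 12:00
Subtracting: 1 hour = 60 minutes
420 - 60 = 360 minutes
= 6 hours past 12:00 = 6:00

Final answer: 6:00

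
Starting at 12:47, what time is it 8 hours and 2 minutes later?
Starting time: 12:47
Adding 2 minutes to 47 minutes: 47 + 2 = 49 minutes
Adding 8 hours: 12 + 8 = 20 - 12 = 8
Final time: 8:49

Final answer: 8:49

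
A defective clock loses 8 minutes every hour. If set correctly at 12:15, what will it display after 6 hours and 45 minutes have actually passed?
For every 60 true minutes, the faulty clock advances 60 - 8 = 52 minutes.
True elapsed: 6 hours and 45 minutes = 405 minutes.
Faulty clock advances: 405 x 52/60 = 351 minutes (drift: 54 minutes behind).
Shown time: 12:15 + 351 minutes = 6:06.

Final answer: 6:06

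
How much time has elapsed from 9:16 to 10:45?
From 9:16 to 10:45:
(10 x 60 + 45) - (9 x 60 + 16) = 645 - 556 = 89 minutes
= 1 hour and 29 minutes

Final answer: 1 hour and 29 minutes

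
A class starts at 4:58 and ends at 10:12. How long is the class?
From 4:58 to 10:12:
(10 x 60 + 12) - (4 x 60 + 58) = 612 - 298 = 314 minutes
= 5 hours and 14 minutes

Final answer: 5 hours and 14 minutes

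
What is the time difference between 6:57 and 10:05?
From 6:57 to 10:05:
(10 x 60 + 5) - (6 x 60 + 57) = 605 - 417 = 188 minutes
= 3 hours and 8 minutes

Final answer: 3 hours and 8 minutes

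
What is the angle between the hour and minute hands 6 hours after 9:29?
First find the time 6 hours after 9:29.
Total minutes: 9 x 60 + 29 + 6 x 60 + 0 = 929.
929 mod 720 = 209 minutes = 3:29.
Now compute the angle at 3:29:
Hour hand: 3 x 30 + 29 x 0.5 = 104.5 degrees
Minute hand: 29 x 6 = 174 degrees
Difference: |104.5 - 174| = 69.5 degrees
The angle is 69.5 degrees

Final answer: 69.5 degrees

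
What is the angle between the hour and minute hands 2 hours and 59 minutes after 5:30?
First find the time 2 hours and 59 minutes after 5:30.
Total minutes: 5 x 60 + 30 + 2 x 60 + 59 = 509.
509 mod 720 = 509 minutes = 8:29.
Now compute the angle at 8:29:
Hour hand: 8 x 30 + 29 x 0.5 = 254.5 degrees
Minute hand: 29 x 6 = 174 degrees
Difference: |254.5 - 174| = 80.5 degrees
The angle is 80.5 degrees

Final answer: 80.5 degrees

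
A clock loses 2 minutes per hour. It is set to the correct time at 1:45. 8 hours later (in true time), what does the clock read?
For every 60 true minutes, the faulty clock advances 60 - 2 = 58 minutes.
True elapsed: 8 hours = 480 minutes.
Faulty clock advances: 480 x 58/60 = 464 minutes (drift: 16 minutes behind).
Shown time: 1:45 + 464 minutes = 9:29.

Final answer: 9:29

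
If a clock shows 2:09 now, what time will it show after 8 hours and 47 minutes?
Starting time: 2:09
Adding 47 minutes to 9 minutes: 9 + 47 = 56 minutes
Adding 8 hours: 2 + 8 = 10
Final time: 10:56

Final answer: 10:56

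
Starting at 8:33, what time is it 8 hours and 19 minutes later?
Starting time: 8:33
Adding 19 minutes to 33 minutes: 33 + 19 = 52 minutes
Adding 8 hours: 8 + 8 = 16 - 12 = 4
Final time: 4:52

Final answer: 4:52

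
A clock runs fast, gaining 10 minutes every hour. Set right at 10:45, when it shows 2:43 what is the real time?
For every 60 true minutes, the faulty clock advances 70 minutes, so 1 faulty-clock minute corresponds to 60/70 true minutes.
From 10:45 to 2:43 on the faulty dial is 238 minutes.
True elapsed: 238 x 60/70 = 204 minutes = 3 hours and 24 minutes.
True time: 10:45 + 3 hours and 24 minutes = 2:09.

Final answer: 2:09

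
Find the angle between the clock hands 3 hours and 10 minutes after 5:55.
First find the time 3 hours and 10 minutes after 5:55.
Total minutes: 5 x 60 + 55 + 3 x 60 + 10 = 545.
545 mod 720 = 545 minutes = 9:05.
Now compute the angle at 9:05:
Hour hand: 9 x 30 + 5 x 0.5 = 272.5 degrees
Minute hand: 5 x 6 = 30 degrees
Difference: |272.5 - 30| = 242.5 degrees
Smaller angle: 360 - 242.5 = 117.5 degrees

Final answer: 117.5 degrees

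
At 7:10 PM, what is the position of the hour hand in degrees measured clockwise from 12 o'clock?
The hour hand moves 30 degrees per hour and 0.5 degrees per minute.
At 7:10: (7) x 30 + 10 x 0.5 = 210 + 5 = 215 degrees

Final answer: 215 degrees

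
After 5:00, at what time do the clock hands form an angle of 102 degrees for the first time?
At t minutes past 5:00, the hour hand is at 30 x 5 + 0.5t degrees and the minute hand is at 6t degrees.
The smaller angle between them is 102 degrees when |30H - 5.5t| = 102 or |30H - 5.5t| = 258.
With H = 5, solve 30 x 5 - 5.5t = +/- target for each target:
  t = (30 x 5 - 102) / 5.5 = 8.73
  t = (30 x 5 + 102) / 5.5 = 45.82
  t = (30 x 5 - 258) / 5.5 = -19.64 (outside (0, 60))
  t = (30 x 5 + 258) / 5.5 = 74.18 (outside (0, 60))
Valid solutions in (0, 60): {8.73, 45.82} minutes.
The first occurrence is t = 8.73 minutes.
The hands form a 102-degree angle at 8.73 minutes past 5:00.

Final answer: 8.73 minutes past 5:00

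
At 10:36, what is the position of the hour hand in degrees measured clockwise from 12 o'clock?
The hour hand moves 30 degrees per hour and 0.5 degrees per minute.
At 10:36: (10) x 30 + 36 x 0.5 = 300 + 18 = 318 degrees

Final answer: 318 degrees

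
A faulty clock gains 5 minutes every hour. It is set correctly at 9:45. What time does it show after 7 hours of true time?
For every 60 true minutes, the faulty clock advances 60 + 5 = 65 minutes.
True elapsed: 7 hours = 420 minutes.
Faulty clock advances: 420 x 65/60 = 455 minutes (drift: 35 minutes ahead).
Shown time: 9:45 + 455 minutes = 5:20.

Final answer: 5:20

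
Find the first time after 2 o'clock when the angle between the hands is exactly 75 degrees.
At t minutes past 2:00, the hour hand is at 30 x 2 + 0.5t degrees and the minute hand is at 6t degrees.
The smaller angle between them is 75 degrees when |30H - 5.5t| = 75 or |30H - 5.5t| = 285.
With H = 2, solve 30 x 2 - 5.5t = +/- target for each target:
  t = (30 x 2 - 75) / 5.5 = -2.73 (outside (0, 60))
  t = (30 x 2 + 75) / 5.5 = 24.55
  t = (30 x 2 - 285) / 5.5 = -40.91 (outside (0, 60))
  t = (30 x 2 + 285) / 5.5 = 62.73 (outside (0, 60))
Valid solutions in (0, 60): {24.55} minutes.
The first occurrence is t = 24.55 minutes.
The hands form a 75-degree angle at 24.55 minutes past 2:00.

Final answer: 24.55 minutes past 2:00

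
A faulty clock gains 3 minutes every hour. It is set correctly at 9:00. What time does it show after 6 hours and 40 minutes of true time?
For every 60 true minutes, the faulty clock advances 60 + 3 = 63 minutes.
True elapsed: 6 hours and 40 minutes = 400 minutes.
Faulty clock advances: 400 x 63/60 = 420 minutes (drift: 20 minutes ahead).
Shown time: 9:00 + 420 minutes = 4:00.

Final answer: 4:00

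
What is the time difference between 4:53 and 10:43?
From 4:53 to 10:43:
(10 x 60 + 43) - (4 x 60 + 53) = 643 - 293 = 350 minutes
= 5 hours and 50 minutes

Final answer: 5 hours and 50 minutes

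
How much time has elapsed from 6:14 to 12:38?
From 6:14 to 12:38:
(12 x 60 + 38) - (6 x 60 + 14) = 758 - 374 = 384 minutes
= 6 hours and 24 minutes

Final answer: 6 hours and 24 minutes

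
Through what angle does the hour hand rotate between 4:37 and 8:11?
The hour hand moves 0.5 degrees per minute.
Time elapsed: 8:11 - 4:37 = 214 minutes
Angular displacement: 214 x 0.5 = 107 degrees

Final answer: 107 degrees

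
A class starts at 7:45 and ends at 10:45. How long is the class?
From 7:45 to 10:45:
(10 x 60 + 45) - (7 x 60 + 45) = 645 - 465 = 180 minutes
= 3 hours

Final answer: 3 hours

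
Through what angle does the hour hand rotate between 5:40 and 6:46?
The hour hand moves 0.5 degrees per minute.
Time elapsed: 6:46 - 5:40 = 66 minutes
Angular displacement: 66 x 0.5 = 33 degrees

Final answer: 33 degrees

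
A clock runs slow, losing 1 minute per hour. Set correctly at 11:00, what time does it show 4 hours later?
For every 60 true minutes, the faulty clock advances 60 - 1 = 59 minutes.
True elapsed: 4 hours = 240 minutes.
Faulty clock advances: 240 x 59/60 = 236 minutes (drift: 4 minutes behind).
Shown time: 11:00 + 236 minutes = 2:56.

Final answer: 2:56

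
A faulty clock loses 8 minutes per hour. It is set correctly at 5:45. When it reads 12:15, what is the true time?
For every 60 true minutes, the faulty clock advances 52 minutes, so 1 faulty-clock minute corresponds to 60/52 true minutes.
From 5:45 to 12:15 on the faulty dial is 390 minutes.
True elapsed: 390 x 60/52 = 450 minutes = 7 hours and 30 minutes.
True time: 5:45 + 7 hours and 30 minutes = 1:15.

Final answer: 1:15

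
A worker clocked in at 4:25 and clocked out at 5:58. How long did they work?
From 4:25 to 5:58:
(5 x 60 + 58) - (4 x 60 + 25) = 358 - 265 = 93 minutes
= 1 hour and 33 minutes

Final answer: 1 hour and 33 minutes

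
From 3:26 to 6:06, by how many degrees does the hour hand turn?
The hour hand moves 0.5 degrees per minute.
Time elapsed: 6:06 - 3:26 = 160 minutes
Angular displacement: 160 x 0.5 = 80 degrees

Final answer: 80 degrees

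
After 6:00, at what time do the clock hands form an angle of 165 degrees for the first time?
At t minutes past 6:00, the hour hand is at 30 x 6 + 0.5t degrees and the minute hand is at 6t degrees.
The smaller angle between them is 165 degrees when |30H - 5.5t| = 165 or |30H - 5.5t| = 195.
With H = 6, solve 30 x 6 - 5.5t = +/- target for each target:
  t = (30 x 6 - 165) / 5.5 = 2.73
  t = (30 x 6 + 165) / 5.5 = 62.73 (outside (0, 60))
  t = (30 x 6 - 195) / 5.5 = -2.73 (outside (0, 60))
  t = (30 x 6 + 195) / 5.5 = 68.18 (outside (0, 60))
Valid solutions in (0, 60): {2.73} minutes.
The first occurrence is t = 2.73 minutes.
The hands form a 165-degree angle at 2.73 minutes past 6:00.

Final answer: 2.73 minutes past 6:00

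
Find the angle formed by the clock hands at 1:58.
Hour hand position: 1 x 30 + 58 x 0.5 = 59 degrees
Minute hand position: 58 x 6 = 348 degrees
Difference: |59 - 348| = 289 degrees
Since 289 > 180, the smaller angle is 360 - 289 = 71 degrees

Final answer: 71 degrees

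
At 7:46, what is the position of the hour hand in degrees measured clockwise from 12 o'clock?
The hour hand moves 30 degrees per hour and 0.5 degrees per minute.
At 7:46: (7) x 30 + 46 x 0.5 = 210 + 23 = 233 degrees

Final answer: 233 degrees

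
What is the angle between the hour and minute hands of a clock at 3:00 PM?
Hour hand position: 3 x 30 + 0 x 0.5 = 90 degrees
Minute hand position: 0 x 6 = 0 degrees
Difference: |90 - 0| = 90 degrees
The angle between the hands is 90 degrees

Final answer: 90 degrees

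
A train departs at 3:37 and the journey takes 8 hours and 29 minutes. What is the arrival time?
Starting time: 3:37
Adding 29 minutes to 37 minutes: 37 + 29 = 66 minutes = 1 hour and 6 minutes
Adding 8 hours: 3 + 8 + 1 (carry) = 12
Final time: 12:06

Final answer: 12:06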